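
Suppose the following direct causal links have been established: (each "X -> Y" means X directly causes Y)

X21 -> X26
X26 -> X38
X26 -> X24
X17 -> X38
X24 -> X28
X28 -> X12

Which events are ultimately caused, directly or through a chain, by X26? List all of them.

Direct effects: X24, X38.
2 steps out: X28.
3 steps out: X12.
Not reachable from it: X21, X17.

X12, X24, X28, X38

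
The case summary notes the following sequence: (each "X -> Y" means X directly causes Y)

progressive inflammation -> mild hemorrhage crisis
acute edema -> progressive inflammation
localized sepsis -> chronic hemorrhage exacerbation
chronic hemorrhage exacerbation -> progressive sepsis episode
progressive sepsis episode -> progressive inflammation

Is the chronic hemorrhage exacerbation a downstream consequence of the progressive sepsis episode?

The progressive sepsis episode leads to the progressive inflammation, the mild hemorrhage crisis; the chronic hemorrhage exacerbation is not among them.

No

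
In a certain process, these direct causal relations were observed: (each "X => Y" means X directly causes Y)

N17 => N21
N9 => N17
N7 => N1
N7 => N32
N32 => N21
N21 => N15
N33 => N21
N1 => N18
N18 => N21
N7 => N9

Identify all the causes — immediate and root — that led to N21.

Immediate causes of N21: N33, N18, N17, N32.
Further upstream: N7, N1, N9.

N1, N17, N18, N32, N33, N7, N9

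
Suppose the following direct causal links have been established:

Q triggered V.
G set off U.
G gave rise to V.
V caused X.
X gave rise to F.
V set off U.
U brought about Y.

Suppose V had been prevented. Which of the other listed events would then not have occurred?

Downstream of V: U, X, Y, F.
Of those, still caused via another path: U, Y.
The remainder have no surviving cause.

F, X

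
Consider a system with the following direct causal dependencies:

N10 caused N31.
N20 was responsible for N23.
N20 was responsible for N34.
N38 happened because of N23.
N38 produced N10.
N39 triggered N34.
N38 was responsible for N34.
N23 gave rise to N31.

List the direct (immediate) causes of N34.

Upstream contributors include N23, but only N20, N38, N39 feed directly into N34.

N20, N38, N39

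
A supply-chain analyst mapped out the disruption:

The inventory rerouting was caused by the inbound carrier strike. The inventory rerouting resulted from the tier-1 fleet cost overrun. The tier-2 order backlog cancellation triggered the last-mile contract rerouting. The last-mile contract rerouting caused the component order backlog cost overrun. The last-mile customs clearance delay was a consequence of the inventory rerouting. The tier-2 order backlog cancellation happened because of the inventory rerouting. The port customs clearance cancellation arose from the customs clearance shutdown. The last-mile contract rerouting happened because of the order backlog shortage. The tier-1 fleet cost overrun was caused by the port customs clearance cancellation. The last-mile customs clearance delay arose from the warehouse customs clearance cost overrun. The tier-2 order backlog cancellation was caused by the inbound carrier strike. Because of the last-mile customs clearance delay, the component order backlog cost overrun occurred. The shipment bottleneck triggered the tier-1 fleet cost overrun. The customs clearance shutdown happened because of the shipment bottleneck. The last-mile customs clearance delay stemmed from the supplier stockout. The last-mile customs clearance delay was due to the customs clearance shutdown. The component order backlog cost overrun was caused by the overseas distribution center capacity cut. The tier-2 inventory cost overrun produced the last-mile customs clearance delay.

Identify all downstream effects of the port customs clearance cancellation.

the component order backlog cost overrun, the inventory rerouting, the last-mile contract rerouting, the last-mile customs clearance delay, the tier-1 fleet cost overrun, the tier-2 order backlog cancellation

Direct effects: the tier-1 fleet cost overrun.
2 steps out: the inventory rerouting.
3 steps out: the tier-2 order backlog cancellation, the last-mile customs clearance delay.
4 steps out: the last-mile contract rerouting, the component order backlog cost overrun.
Not reachable from it: the inbound carrier strike, the shipment bottleneck, the warehouse customs clearance cost overrun, the customs clearance shutdown, the tier-2 inventory cost overrun, the overseas distribution center capacity cut, the supplier stockout, the order backlog shortage.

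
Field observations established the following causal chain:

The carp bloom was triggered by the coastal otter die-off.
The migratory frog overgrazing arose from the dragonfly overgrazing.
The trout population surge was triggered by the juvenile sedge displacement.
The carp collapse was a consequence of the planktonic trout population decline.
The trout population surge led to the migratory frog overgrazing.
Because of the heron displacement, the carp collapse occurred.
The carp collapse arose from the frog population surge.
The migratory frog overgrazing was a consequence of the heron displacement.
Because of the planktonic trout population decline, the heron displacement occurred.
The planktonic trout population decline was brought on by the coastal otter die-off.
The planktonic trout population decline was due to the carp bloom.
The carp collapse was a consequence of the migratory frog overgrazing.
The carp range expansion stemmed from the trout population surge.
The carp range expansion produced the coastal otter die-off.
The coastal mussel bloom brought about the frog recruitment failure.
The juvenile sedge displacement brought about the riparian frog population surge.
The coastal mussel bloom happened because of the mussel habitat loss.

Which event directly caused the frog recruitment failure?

the coastal mussel bloom

Upstream contributors include the mussel habitat loss, but only the coastal mussel bloom feeds directly into the frog recruitment failure.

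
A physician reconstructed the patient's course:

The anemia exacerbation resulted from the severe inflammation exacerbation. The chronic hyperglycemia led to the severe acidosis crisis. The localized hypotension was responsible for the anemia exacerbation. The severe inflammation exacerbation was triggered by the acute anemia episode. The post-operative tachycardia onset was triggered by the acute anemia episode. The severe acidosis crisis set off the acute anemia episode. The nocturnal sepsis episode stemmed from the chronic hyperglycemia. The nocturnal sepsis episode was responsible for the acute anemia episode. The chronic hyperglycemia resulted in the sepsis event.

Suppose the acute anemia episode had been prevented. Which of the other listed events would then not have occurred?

the post-operative tachycardia onset, the severe inflammation exacerbation

Downstream of the acute anemia episode: the post-operative tachycardia onset, the severe inflammation exacerbation, the anemia exacerbation.
Of those, still caused via another path: the anemia exacerbation.
The remainder have no surviving cause.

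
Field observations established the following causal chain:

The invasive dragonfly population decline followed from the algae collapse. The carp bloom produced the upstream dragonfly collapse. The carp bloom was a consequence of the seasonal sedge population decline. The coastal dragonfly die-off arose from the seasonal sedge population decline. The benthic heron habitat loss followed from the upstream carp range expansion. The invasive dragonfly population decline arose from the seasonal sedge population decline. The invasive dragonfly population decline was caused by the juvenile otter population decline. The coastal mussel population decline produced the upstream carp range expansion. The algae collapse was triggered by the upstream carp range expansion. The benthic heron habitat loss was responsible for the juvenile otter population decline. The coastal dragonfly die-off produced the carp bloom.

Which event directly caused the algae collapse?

the upstream carp range expansion

Upstream contributors include the coastal mussel population decline, but only the upstream carp range expansion feeds directly into the algae collapse.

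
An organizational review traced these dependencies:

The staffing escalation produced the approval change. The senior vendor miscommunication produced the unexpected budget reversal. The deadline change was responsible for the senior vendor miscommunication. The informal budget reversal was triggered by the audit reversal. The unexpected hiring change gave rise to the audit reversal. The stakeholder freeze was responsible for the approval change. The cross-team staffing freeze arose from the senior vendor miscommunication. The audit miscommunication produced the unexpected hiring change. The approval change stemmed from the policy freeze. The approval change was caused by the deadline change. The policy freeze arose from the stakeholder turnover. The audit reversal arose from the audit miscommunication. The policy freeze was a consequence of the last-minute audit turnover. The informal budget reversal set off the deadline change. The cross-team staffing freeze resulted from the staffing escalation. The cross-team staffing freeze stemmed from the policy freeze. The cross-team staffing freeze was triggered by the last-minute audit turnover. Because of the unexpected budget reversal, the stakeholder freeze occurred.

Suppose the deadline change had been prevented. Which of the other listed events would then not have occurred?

the senior vendor miscommunication, the stakeholder freeze, the unexpected budget reversal

Downstream of the deadline change: the senior vendor miscommunication, the unexpected budget reversal, the stakeholder freeze, the approval change, the cross-team staffing freeze.
Of those, still caused via another path: the approval change, the cross-team staffing freeze.
The remainder have no surviving cause.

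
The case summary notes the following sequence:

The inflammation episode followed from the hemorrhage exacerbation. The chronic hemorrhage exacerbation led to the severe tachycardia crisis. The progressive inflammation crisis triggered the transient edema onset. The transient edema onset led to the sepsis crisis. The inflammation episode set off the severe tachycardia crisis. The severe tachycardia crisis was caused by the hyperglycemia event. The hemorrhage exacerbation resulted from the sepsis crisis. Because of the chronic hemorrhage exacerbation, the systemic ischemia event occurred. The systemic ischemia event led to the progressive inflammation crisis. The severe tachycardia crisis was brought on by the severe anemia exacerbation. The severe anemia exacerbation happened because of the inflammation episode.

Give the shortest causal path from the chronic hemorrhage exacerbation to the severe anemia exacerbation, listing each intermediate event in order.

the chronic hemorrhage exacerbation → the systemic ischemia event → the progressive inflammation crisis → the transient edema onset → the sepsis crisis → the hemorrhage exacerbation → the inflammation episode → the severe anemia exacerbation

the chronic hemorrhage exacerbation → the systemic ischemia event
the systemic ischemia event → the progressive inflammation crisis
the progressive inflammation crisis → the transient edema onset
the transient edema onset → the sepsis crisis
the sepsis crisis → the hemorrhage exacerbation
the hemorrhage exacerbation → the inflammation episode
the inflammation episode → the severe anemia exacerbation
Length: 7 steps.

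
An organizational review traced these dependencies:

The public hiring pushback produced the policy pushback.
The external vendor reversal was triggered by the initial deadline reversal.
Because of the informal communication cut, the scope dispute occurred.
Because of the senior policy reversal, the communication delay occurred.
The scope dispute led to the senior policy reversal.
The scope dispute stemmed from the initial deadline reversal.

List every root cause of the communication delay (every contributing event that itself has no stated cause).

the informal communication cut, the initial deadline reversal

Tracing upstream from the communication delay: the communication delay ← the senior policy reversal ← the scope dispute ← the initial deadline reversal.
A separate upstream branch: the communication delay ← the senior policy reversal ← the scope dispute ← the informal communication cut.
Each of those chain origins has no stated cause.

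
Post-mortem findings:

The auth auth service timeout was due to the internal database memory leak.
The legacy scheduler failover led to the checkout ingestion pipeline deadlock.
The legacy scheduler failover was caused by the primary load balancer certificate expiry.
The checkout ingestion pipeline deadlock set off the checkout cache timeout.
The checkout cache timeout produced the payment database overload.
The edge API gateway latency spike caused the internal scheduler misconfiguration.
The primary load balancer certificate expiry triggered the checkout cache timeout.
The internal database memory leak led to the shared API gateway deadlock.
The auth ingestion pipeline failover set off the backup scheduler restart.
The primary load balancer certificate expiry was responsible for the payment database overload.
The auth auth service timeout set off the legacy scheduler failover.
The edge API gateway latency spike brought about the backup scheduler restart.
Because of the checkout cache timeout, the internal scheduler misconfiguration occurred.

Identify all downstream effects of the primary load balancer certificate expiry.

Direct effects: the legacy scheduler failover, the checkout cache timeout, the payment database overload.
2 steps out: the checkout ingestion pipeline deadlock, the internal scheduler misconfiguration.
Not reachable from it: the edge API gateway latency spike, the auth ingestion pipeline failover, the internal database memory leak, the backup scheduler restart, the shared API gateway deadlock, the auth auth service timeout.

the checkout cache timeout, the checkout ingestion pipeline deadlock, the internal scheduler misconfiguration, the legacy scheduler failover, the payment database overload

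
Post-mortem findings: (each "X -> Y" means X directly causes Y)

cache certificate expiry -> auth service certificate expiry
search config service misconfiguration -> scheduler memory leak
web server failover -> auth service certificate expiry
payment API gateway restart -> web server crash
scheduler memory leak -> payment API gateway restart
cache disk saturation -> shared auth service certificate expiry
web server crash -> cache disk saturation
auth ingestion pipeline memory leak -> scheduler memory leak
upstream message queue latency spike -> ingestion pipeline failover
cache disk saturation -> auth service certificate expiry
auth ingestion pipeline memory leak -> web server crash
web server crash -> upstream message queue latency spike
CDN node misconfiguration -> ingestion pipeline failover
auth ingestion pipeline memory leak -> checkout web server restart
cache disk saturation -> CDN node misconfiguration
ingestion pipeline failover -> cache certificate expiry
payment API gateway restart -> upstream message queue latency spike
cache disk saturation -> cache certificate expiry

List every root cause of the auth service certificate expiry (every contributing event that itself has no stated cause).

the auth ingestion pipeline memory leak, the search config service misconfiguration, the web server failover

Tracing upstream from the auth service certificate expiry: the auth service certificate expiry ← the cache disk saturation ← the web server crash ← the auth ingestion pipeline memory leak.
A separate upstream branch: the auth service certificate expiry ← the cache disk saturation ← the web server crash ← the payment API gateway restart ← the scheduler memory leak ← the search config service misconfiguration.
A separate upstream branch: the auth service certificate expiry ← the web server failover.
Each of those chain origins has no stated cause.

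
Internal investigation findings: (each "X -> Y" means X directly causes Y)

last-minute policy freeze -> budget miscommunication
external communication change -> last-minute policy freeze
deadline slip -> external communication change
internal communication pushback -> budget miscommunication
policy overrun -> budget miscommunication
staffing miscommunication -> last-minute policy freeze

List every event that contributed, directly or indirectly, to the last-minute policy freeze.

the deadline slip, the external communication change, the staffing miscommunication

Immediate causes of the last-minute policy freeze: the external communication change, the staffing miscommunication.
Further upstream: the deadline slip.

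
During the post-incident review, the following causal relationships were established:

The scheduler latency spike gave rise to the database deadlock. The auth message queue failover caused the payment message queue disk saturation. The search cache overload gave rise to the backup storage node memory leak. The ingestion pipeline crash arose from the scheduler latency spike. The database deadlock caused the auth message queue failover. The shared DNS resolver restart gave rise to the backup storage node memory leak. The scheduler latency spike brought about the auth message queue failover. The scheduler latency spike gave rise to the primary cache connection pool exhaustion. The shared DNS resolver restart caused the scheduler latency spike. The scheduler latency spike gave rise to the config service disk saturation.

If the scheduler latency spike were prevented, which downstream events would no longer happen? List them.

the auth message queue failover, the config service disk saturation, the database deadlock, the ingestion pipeline crash, the payment message queue disk saturation, the primary cache connection pool exhaustion

Downstream of the scheduler latency spike: the primary cache connection pool exhaustion, the database deadlock, the config service disk saturation, the ingestion pipeline crash, the auth message queue failover, the payment message queue disk saturation.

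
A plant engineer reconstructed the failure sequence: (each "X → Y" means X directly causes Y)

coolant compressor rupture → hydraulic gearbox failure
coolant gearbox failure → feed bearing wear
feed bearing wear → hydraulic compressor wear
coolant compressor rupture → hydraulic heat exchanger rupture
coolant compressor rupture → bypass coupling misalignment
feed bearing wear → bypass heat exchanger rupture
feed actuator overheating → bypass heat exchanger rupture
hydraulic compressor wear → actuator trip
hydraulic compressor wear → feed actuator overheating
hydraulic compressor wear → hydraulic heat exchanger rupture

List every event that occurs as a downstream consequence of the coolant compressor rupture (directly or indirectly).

the bypass coupling misalignment, the hydraulic gearbox failure, the hydraulic heat exchanger rupture

Direct effects: the hydraulic gearbox failure, the bypass coupling misalignment, the hydraulic heat exchanger rupture.
Not reachable from it: the coolant gearbox failure, the feed bearing wear, the hydraulic compressor wear, the feed actuator overheating, the actuator trip, the bypass heat exchanger rupture.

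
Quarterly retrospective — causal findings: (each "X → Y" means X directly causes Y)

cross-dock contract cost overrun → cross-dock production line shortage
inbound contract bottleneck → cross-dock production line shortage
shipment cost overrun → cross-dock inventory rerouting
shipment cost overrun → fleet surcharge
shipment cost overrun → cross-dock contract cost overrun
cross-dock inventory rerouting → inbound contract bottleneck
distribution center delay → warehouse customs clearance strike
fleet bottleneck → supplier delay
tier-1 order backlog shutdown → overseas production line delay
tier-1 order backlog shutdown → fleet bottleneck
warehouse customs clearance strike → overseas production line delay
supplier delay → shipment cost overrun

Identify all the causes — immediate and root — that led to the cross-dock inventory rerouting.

Immediate cause of the cross-dock inventory rerouting: the shipment cost overrun.
Further upstream: the tier-1 order backlog shutdown, the fleet bottleneck, the supplier delay.

the fleet bottleneck, the shipment cost overrun, the supplier delay, the tier-1 order backlog shutdown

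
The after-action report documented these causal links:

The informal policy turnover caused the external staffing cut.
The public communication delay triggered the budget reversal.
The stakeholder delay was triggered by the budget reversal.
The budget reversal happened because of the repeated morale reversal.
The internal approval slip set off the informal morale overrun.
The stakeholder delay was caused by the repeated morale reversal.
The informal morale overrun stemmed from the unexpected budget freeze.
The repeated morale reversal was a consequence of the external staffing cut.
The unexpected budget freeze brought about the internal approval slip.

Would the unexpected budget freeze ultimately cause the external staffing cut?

The unexpected budget freeze leads to the internal approval slip, the informal morale overrun; the external staffing cut is not among them.

No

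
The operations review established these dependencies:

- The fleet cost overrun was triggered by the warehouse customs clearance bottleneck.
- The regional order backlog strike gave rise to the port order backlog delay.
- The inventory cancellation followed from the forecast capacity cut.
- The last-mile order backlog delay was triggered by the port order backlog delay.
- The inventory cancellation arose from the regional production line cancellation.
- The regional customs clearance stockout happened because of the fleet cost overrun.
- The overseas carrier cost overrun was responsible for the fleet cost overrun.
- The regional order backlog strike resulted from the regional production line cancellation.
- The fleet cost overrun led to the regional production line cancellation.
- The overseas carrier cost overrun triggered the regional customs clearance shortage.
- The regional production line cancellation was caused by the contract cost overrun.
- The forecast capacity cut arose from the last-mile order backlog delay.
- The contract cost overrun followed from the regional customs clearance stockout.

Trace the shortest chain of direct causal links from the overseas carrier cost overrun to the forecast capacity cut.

the overseas carrier cost overrun → the fleet cost overrun
the fleet cost overrun → the regional production line cancellation
the regional production line cancellation → the regional order backlog strike
the regional order backlog strike → the port order backlog delay
the port order backlog delay → the last-mile order backlog delay
the last-mile order backlog delay → the forecast capacity cut
Length: 6 steps.

the overseas carrier cost overrun → the fleet cost overrun → the regional production line cancellation → the regional order backlog strike → the port order backlog delay → the last-mile order backlog delay → the forecast capacity cut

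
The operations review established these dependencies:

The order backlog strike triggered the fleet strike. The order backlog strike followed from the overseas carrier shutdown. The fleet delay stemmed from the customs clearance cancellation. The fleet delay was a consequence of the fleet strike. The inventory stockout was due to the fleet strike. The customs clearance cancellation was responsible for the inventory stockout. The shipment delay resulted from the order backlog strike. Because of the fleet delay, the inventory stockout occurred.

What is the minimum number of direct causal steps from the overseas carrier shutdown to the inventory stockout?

Shortest chain: the overseas carrier shutdown → the order backlog strike → the fleet strike → the inventory stockout.

3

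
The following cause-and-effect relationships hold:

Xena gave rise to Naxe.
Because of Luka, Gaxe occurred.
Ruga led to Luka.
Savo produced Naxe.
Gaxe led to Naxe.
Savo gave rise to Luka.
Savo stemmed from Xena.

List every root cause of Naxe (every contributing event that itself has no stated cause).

Tracing upstream from Naxe: Naxe ← Xena.
A separate upstream branch: Naxe ← Gaxe ← Luka ← Ruga.
Each of those chain origins has no stated cause.

Ruga, Xena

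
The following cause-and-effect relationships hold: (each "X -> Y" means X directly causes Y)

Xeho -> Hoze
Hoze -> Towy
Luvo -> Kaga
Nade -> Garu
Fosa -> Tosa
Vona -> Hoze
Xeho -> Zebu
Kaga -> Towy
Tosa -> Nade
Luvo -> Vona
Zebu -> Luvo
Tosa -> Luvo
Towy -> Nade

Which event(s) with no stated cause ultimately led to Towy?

Tracing upstream from Towy: Towy ← Hoze ← Xeho.
A separate upstream branch: Towy ← Kaga ← Luvo ← Tosa ← Fosa.
Each of those chain origins has no stated cause.

Fosa, Xeho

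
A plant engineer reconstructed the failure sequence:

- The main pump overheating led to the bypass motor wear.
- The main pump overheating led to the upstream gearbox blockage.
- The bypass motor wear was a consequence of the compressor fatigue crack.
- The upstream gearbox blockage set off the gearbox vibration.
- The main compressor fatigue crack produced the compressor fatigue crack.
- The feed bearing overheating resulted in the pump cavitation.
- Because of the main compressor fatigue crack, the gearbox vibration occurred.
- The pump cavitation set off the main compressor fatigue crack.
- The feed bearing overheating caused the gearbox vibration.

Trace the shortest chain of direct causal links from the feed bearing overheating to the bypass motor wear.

the feed bearing overheating → the pump cavitation
the pump cavitation → the main compressor fatigue crack
the main compressor fatigue crack → the compressor fatigue crack
the compressor fatigue crack → the bypass motor wear
Length: 4 steps.

the feed bearing overheating → the pump cavitation → the main compressor fatigue crack → the compressor fatigue crack → the bypass motor wear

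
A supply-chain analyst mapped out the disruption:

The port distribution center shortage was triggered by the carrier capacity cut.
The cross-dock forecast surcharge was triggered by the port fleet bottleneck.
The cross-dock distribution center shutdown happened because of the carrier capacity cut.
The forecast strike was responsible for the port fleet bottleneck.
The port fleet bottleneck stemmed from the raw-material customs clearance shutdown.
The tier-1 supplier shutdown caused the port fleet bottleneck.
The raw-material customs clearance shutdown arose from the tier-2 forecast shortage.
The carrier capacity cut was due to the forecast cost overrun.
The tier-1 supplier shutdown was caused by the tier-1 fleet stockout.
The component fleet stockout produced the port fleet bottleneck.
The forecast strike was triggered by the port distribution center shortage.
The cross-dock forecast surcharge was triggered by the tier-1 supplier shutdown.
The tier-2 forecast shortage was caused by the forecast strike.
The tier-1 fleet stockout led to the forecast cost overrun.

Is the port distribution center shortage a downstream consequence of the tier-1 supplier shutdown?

No

The tier-1 supplier shutdown leads to the port fleet bottleneck, the cross-dock forecast surcharge; the port distribution center shortage is not among them.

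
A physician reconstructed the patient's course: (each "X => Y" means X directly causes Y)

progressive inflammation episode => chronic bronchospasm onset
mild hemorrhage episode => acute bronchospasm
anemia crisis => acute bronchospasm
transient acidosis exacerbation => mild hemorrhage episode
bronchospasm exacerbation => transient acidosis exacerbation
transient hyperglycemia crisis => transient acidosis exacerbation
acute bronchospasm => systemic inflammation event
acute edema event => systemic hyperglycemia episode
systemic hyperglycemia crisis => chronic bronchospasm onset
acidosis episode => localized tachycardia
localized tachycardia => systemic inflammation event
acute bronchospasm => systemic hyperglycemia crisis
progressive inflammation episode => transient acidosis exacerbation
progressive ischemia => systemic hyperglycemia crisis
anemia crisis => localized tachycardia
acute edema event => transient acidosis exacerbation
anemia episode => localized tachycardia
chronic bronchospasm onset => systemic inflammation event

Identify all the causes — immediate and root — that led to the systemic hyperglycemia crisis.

Immediate causes of the systemic hyperglycemia crisis: the acute bronchospasm, the progressive ischemia.
Further upstream: the bronchospasm exacerbation, the acute edema event, the transient hyperglycemia crisis, the progressive inflammation episode, the transient acidosis exacerbation, the mild hemorrhage episode, the anemia crisis.

the acute bronchospasm, the acute edema event, the anemia crisis, the bronchospasm exacerbation, the mild hemorrhage episode, the progressive inflammation episode, the progressive ischemia, the transient acidosis exacerbation, the transient hyperglycemia crisis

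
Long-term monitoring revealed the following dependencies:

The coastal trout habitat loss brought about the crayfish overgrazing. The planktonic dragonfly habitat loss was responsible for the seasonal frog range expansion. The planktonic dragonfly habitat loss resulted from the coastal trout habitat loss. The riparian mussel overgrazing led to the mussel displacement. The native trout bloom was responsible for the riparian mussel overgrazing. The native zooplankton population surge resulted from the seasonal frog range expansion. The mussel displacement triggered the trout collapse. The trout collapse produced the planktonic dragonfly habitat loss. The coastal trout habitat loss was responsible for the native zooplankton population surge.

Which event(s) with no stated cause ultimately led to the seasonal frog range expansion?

the coastal trout habitat loss, the native trout bloom

Tracing upstream from the seasonal frog range expansion: the seasonal frog range expansion ← the planktonic dragonfly habitat loss ← the coastal trout habitat loss.
A separate upstream branch: the seasonal frog range expansion ← the planktonic dragonfly habitat loss ← the trout collapse ← the mussel displacement ← the riparian mussel overgrazing ← the native trout bloom.
Each of those chain origins has no stated cause.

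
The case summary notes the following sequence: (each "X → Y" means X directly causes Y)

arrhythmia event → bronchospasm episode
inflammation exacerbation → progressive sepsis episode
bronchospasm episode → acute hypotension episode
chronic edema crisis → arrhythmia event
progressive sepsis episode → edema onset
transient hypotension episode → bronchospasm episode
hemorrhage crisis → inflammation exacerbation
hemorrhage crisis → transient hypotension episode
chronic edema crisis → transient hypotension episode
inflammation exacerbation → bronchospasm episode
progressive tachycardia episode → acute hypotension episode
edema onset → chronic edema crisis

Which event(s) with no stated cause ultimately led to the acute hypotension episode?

the hemorrhage crisis, the progressive tachycardia episode

Tracing upstream from the acute hypotension episode: the acute hypotension episode ← the bronchospasm episode ← the inflammation exacerbation ← the hemorrhage crisis.
A separate upstream branch: the acute hypotension episode ← the progressive tachycardia episode.
Each of those chain origins has no stated cause.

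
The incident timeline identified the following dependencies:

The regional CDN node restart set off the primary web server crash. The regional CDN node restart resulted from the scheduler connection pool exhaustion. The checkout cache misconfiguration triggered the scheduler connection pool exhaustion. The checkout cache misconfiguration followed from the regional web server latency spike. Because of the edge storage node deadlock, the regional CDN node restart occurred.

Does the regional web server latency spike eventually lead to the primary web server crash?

There is a causal chain: the regional web server latency spike → the checkout cache misconfiguration → the scheduler connection pool exhaustion → the regional CDN node restart → the primary web server crash.

Yes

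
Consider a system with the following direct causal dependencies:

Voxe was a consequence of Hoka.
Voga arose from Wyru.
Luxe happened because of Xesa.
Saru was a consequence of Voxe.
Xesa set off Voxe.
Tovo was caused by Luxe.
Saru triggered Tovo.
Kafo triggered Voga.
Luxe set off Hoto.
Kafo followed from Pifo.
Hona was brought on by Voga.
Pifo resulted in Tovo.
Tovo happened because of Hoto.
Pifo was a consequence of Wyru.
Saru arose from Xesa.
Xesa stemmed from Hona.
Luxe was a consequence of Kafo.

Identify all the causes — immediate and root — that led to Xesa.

Hona, Kafo, Pifo, Voga, Wyru

Immediate cause of Xesa: Hona.
Further upstream: Wyru, Pifo, Kafo, Voga.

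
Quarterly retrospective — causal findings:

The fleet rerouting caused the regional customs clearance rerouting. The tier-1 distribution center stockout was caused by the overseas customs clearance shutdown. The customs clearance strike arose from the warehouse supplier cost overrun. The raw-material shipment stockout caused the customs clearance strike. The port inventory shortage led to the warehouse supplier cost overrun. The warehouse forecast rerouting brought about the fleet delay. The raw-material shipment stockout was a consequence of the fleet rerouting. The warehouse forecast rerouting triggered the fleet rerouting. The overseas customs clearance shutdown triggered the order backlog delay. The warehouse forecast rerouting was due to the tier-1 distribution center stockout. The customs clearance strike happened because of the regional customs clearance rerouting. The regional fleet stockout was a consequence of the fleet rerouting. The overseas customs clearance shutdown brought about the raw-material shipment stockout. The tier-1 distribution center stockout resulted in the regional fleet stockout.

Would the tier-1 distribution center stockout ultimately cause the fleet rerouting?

There is a causal chain: the tier-1 distribution center stockout → the warehouse forecast rerouting → the fleet rerouting.

Yes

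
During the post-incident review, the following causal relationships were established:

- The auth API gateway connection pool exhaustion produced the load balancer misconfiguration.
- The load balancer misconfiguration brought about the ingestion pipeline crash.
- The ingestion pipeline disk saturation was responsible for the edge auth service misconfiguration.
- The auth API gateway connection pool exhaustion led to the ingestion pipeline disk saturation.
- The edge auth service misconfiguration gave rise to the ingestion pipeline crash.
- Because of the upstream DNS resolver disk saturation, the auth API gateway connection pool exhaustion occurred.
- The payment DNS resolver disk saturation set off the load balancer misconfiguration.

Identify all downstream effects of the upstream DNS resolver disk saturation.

the auth API gateway connection pool exhaustion, the edge auth service misconfiguration, the ingestion pipeline crash, the ingestion pipeline disk saturation, the load balancer misconfiguration

Direct effects: the auth API gateway connection pool exhaustion.
2 steps out: the load balancer misconfiguration, the ingestion pipeline disk saturation.
3 steps out: the edge auth service misconfiguration, the ingestion pipeline crash.
Not reachable from it: the payment DNS resolver disk saturation.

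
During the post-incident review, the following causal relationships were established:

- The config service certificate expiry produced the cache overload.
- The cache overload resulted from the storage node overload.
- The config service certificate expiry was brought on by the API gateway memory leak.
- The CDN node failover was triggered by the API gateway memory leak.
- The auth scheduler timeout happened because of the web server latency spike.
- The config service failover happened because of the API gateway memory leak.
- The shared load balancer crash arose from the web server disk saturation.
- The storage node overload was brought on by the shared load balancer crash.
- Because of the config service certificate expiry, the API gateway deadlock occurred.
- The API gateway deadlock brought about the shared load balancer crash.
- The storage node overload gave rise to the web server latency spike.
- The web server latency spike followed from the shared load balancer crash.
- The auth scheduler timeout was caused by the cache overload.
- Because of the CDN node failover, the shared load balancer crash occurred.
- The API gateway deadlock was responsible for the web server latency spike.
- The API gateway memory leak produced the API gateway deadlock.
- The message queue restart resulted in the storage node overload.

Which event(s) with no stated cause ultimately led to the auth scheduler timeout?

the API gateway memory leak, the message queue restart, the web server disk saturation

Tracing upstream from the auth scheduler timeout: the auth scheduler timeout ← the cache overload ← the storage node overload ← the message queue restart.
A separate upstream branch: the auth scheduler timeout ← the web server latency spike ← the shared load balancer crash ← the web server disk saturation.
A separate upstream branch: the auth scheduler timeout ← the cache overload ← the config service certificate expiry ← the API gateway memory leak.
Each of those chain origins has no stated cause.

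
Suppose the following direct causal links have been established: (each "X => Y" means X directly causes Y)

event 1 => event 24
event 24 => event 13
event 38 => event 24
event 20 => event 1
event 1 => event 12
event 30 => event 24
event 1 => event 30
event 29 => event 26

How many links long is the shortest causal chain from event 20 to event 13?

Shortest chain: event 20 → event 1 → event 24 → event 13.

3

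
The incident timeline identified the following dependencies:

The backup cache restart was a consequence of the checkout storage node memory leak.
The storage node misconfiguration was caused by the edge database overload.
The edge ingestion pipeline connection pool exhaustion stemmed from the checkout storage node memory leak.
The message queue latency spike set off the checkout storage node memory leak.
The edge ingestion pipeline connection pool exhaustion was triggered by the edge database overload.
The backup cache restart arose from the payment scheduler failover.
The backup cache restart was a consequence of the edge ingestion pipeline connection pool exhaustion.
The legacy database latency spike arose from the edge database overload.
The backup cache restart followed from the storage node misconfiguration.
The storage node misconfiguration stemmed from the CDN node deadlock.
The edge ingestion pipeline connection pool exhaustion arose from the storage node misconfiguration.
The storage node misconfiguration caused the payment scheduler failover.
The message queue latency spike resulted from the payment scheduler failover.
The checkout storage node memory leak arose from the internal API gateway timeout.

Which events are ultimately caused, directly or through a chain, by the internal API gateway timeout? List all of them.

the backup cache restart, the checkout storage node memory leak, the edge ingestion pipeline connection pool exhaustion

Direct effects: the checkout storage node memory leak.
2 steps out: the edge ingestion pipeline connection pool exhaustion, the backup cache restart.
Not reachable from it: the CDN node deadlock, the edge database overload, the storage node misconfiguration, the payment scheduler failover, the message queue latency spike, the legacy database latency spike.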